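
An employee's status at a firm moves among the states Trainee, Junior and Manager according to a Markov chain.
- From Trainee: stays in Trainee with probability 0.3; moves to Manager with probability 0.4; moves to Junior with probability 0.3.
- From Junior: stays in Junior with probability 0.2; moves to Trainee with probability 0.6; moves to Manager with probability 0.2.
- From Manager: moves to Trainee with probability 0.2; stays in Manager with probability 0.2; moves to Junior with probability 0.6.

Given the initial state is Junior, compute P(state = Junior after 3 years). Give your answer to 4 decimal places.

Propagate the distribution vector 3 years from Junior.
After 0 years: (0.0000, 1.0000, 0.0000)
After 1 year: (0.6000, 0.2000, 0.2000)
After 2 years: (0.3400, 0.3400, 0.3200)
After 3 years: (0.3700, 0.3620, 0.2680)
P(in Junior after 3 years) = 0.3620

0.3620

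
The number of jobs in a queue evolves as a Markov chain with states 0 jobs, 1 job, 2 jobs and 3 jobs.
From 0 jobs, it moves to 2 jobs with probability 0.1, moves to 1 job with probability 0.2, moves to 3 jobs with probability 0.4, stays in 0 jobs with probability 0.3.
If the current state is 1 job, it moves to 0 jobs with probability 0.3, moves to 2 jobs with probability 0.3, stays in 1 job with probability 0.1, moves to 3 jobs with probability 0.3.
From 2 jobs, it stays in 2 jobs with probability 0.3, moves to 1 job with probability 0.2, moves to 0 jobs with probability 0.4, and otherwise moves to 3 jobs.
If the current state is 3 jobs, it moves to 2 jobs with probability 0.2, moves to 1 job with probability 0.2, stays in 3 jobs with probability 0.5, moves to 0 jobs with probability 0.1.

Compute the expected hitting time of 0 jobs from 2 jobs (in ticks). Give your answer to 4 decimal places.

3.1884

Let t(s) be the expected number of ticks to first reach 0 jobs from state s, with t(0 jobs) = 0. Conditioning on the first tick:
t(1 job) = 1 + 0.1·t(1 job) + 0.3·t(2 jobs) + 0.3·t(3 jobs)
t(2 jobs) = 1 + 0.2·t(1 job) + 0.3·t(2 jobs) + 0.1·t(3 jobs)
t(3 jobs) = 1 + 0.2·t(1 job) + 0.2·t(2 jobs) + 0.5·t(3 jobs)
Solving: t(1 job) = 3.7681, t(2 jobs) = 3.1884, t(3 jobs) = 4.7826.
Expected ticks from 2 jobs to 0 jobs: 3.1884.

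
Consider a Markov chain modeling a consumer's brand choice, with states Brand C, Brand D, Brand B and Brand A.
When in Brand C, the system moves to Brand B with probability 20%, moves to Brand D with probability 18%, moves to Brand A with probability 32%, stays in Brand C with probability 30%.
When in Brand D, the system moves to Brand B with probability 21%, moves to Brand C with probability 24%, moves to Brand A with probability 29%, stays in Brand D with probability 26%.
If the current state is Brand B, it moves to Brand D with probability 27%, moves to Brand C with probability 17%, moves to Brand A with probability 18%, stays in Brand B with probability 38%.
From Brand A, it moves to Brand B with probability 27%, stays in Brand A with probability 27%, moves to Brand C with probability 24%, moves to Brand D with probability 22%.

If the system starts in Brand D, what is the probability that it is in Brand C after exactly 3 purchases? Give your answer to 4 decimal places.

Propagate the distribution vector 3 purchases from Brand D.
After 0 purchases: (0.0000, 1.0000, 0.0000, 0.0000)
After 1 purchase: (0.2400, 0.2600, 0.2100, 0.2900)
After 2 purchases: (0.2397, 0.2313, 0.2607, 0.2683)
After 3 purchases: (0.2361, 0.2327, 0.2680, 0.2631)
P(in Brand C after 3 purchases) = 0.2361

0.2361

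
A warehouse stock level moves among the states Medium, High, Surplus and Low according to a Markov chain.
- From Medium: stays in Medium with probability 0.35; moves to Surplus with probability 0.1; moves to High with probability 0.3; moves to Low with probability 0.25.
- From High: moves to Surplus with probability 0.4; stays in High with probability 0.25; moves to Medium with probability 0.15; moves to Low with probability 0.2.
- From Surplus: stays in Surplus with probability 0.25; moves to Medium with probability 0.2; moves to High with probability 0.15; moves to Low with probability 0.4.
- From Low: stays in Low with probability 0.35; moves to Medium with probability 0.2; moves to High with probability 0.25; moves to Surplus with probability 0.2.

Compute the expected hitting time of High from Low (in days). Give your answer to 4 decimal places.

Let t(s) be the expected number of days to first reach High from state s, with t(High) = 0. Conditioning on the first day:
t(Medium) = 1 + 0.35·t(Medium) + 0.1·t(Surplus) + 0.25·t(Low)
t(Surplus) = 1 + 0.2·t(Medium) + 0.25·t(Surplus) + 0.4·t(Low)
t(Low) = 1 + 0.2·t(Medium) + 0.2·t(Surplus) + 0.35·t(Low)
Solving: t(Medium) = 3.8192, t(Surplus) = 4.5449, t(Low) = 4.1120.
Expected days from Low to High: 4.1120.

4.1120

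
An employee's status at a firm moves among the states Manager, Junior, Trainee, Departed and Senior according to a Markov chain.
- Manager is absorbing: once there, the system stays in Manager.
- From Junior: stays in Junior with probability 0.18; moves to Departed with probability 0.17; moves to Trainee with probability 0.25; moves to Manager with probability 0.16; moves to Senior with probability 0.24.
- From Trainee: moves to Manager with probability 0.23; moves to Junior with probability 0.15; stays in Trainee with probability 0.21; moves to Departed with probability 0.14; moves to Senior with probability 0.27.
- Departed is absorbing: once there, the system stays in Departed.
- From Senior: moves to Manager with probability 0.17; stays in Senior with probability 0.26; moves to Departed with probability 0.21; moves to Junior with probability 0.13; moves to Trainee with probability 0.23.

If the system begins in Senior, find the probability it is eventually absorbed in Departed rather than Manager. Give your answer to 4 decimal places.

Let h(s) be the probability of absorption at Departed starting from transient state s. Then h(Departed) = 1 and h(Manager) = 0. By first-step analysis:
h(Junior) = 0.16·0 + 0.18·h(Junior) + 0.25·h(Trainee) + 0.17·1 + 0.24·h(Senior)
h(Trainee) = 0.23·0 + 0.15·h(Junior) + 0.21·h(Trainee) + 0.14·1 + 0.27·h(Senior)
h(Senior) = 0.17·0 + 0.13·h(Junior) + 0.23·h(Trainee) + 0.21·1 + 0.26·h(Senior)
Solving: h(Junior) = 0.4915, h(Trainee) = 0.4442, h(Senior) = 0.5082.
Starting from Senior, the probability is 0.5082.

0.5082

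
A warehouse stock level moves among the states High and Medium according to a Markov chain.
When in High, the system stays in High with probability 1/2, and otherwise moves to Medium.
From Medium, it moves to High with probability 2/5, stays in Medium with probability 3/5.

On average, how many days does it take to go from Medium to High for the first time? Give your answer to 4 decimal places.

Let t(s) be the expected number of days to first reach High from state s, with t(High) = 0. Conditioning on the first day:
t(Medium) = 1 + 0.6·t(Medium)
Solving: t(Medium) = 2.5000.
Expected days from Medium to High: 2.5000.

2.5000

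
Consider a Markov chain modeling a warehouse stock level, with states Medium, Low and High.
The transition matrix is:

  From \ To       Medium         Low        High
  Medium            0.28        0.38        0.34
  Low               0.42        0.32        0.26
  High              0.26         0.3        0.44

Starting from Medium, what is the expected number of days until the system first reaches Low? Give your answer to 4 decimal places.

2.8590

Let t(s) be the expected number of days to first reach Low from state s, with t(Low) = 0. Conditioning on the first day:
t(Medium) = 1 + 0.28·t(Medium) + 0.34·t(High)
t(High) = 1 + 0.26·t(Medium) + 0.44·t(High)
Solving: t(Medium) = 2.8590, t(High) = 3.1131.
Expected days from Medium to Low: 2.8590.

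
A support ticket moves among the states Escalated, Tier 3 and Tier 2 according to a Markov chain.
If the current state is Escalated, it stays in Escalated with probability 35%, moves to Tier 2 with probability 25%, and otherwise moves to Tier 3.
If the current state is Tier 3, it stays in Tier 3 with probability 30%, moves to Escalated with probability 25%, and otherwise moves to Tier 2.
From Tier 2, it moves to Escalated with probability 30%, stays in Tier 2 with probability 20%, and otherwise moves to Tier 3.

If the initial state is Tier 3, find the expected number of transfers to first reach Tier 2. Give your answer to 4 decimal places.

Let t(s) be the expected number of transfers to first reach Tier 2 from state s, with t(Tier 2) = 0. Conditioning on the first transfer:
t(Escalated) = 1 + 0.35·t(Escalated) + 0.4·t(Tier 3)
t(Tier 3) = 1 + 0.25·t(Escalated) + 0.3·t(Tier 3)
Solving: t(Escalated) = 3.0986, t(Tier 3) = 2.5352.
Expected transfers from Tier 3 to Tier 2: 2.5352.

2.5352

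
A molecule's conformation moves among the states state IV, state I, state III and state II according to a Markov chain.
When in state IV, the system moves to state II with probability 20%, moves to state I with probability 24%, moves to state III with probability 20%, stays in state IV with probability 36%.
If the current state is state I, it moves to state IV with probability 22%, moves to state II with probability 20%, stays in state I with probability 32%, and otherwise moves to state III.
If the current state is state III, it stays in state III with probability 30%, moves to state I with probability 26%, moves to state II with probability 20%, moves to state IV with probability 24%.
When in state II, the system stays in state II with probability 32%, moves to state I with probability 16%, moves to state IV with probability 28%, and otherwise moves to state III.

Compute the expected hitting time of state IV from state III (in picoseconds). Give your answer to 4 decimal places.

4.0976

Let t(s) be the expected number of picoseconds to first reach state IV from state s, with t(state IV) = 0. Conditioning on the first picosecond:
t(state I) = 1 + 0.32·t(state I) + 0.26·t(state III) + 0.2·t(state II)
t(state III) = 1 + 0.26·t(state I) + 0.3·t(state III) + 0.2·t(state II)
t(state II) = 1 + 0.16·t(state I) + 0.24·t(state III) + 0.32·t(state II)
Solving: t(state I) = 4.1848, t(state III) = 4.0976, t(state II) = 3.9015.
Expected picoseconds from state III to state IV: 4.0976.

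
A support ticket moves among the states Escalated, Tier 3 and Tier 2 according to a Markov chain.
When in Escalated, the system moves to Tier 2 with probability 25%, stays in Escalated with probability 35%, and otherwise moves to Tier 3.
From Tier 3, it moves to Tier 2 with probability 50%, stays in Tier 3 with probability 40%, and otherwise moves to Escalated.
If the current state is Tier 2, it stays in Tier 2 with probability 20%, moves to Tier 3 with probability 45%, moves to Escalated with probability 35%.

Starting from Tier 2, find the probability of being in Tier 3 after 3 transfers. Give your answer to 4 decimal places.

Propagate the distribution vector 3 transfers from Tier 2.
After 0 transfers: (0.0000, 0.0000, 1.0000)
After 1 transfer: (0.3500, 0.4500, 0.2000)
After 2 transfers: (0.2375, 0.4100, 0.3525)
After 3 transfers: (0.2475, 0.4176, 0.3349)
P(in Tier 3 after 3 transfers) = 0.4176

0.4176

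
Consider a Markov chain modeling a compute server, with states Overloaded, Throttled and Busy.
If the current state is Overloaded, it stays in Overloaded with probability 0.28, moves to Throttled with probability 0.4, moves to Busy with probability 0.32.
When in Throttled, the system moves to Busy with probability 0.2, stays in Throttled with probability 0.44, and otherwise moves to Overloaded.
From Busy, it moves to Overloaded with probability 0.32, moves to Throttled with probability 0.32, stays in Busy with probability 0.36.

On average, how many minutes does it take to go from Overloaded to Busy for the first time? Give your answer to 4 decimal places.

Let t(s) be the expected number of minutes to first reach Busy from state s, with t(Busy) = 0. Conditioning on the first minute:
t(Overloaded) = 1 + 0.28·t(Overloaded) + 0.4·t(Throttled)
t(Throttled) = 1 + 0.36·t(Overloaded) + 0.44·t(Throttled)
Solving: t(Overloaded) = 3.7037, t(Throttled) = 4.1667.
Expected minutes from Overloaded to Busy: 3.7037.

3.7037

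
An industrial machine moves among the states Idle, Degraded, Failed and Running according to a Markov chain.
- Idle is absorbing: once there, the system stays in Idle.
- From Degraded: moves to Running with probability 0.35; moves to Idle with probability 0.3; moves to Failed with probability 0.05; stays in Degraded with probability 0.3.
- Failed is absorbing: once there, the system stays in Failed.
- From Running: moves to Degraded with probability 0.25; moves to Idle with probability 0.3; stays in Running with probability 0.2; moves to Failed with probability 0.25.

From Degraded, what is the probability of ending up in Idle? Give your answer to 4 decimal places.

Let h(s) be the probability of absorption at Idle starting from transient state s. Then h(Idle) = 1 and h(Failed) = 0. By first-step analysis:
h(Degraded) = 0.3·1 + 0.3·h(Degraded) + 0.05·0 + 0.35·h(Running)
h(Running) = 0.3·1 + 0.25·h(Degraded) + 0.25·0 + 0.2·h(Running)
Solving: h(Degraded) = 0.7302, h(Running) = 0.6032.
Starting from Degraded, the probability is 0.7302.

0.7302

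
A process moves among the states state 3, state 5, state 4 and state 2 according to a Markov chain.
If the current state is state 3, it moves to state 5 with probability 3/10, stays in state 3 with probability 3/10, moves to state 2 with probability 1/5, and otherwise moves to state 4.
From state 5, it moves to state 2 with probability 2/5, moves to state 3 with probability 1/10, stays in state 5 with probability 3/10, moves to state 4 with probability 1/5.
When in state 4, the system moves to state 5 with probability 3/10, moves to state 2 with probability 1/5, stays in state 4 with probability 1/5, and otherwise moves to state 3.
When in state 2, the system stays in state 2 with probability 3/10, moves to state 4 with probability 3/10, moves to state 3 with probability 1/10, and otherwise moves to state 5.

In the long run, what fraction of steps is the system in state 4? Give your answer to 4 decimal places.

0.2289

Let the stationary distribution be π with π = πP and π_1 + π_2 + π_3 + π_4 = 1.
π_1 = 0.3·π_1 + 0.1·π_2 + 0.3·π_3 + 0.1·π_4
π_2 = 0.3·π_1 + 0.3·π_2 + 0.3·π_3 + 0.3·π_4
π_3 = 0.2·π_1 + 0.2·π_2 + 0.2·π_3 + 0.3·π_4
Solving with the normalization constraint gives π = (0.1822, 0.3000, 0.2289, 0.2889).
So the stationary probability of state 4 is 0.2289.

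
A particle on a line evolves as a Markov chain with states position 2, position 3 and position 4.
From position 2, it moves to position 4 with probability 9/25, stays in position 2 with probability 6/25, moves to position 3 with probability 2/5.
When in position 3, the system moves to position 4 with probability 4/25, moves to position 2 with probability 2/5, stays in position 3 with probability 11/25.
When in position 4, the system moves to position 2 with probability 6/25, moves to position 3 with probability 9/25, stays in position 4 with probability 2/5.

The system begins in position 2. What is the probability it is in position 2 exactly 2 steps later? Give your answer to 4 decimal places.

0.3040

Sum over the intermediate state after 1 step:
P = P(position 2→position 2)·P(position 2→position 2) + P(position 2→position 3)·P(position 3→position 2) + P(position 2→position 4)·P(position 4→position 2)
  = 0.24×0.24 + 0.4×0.4 + 0.36×0.24
  = 0.0576 + 0.1600 + 0.0864 = 0.3040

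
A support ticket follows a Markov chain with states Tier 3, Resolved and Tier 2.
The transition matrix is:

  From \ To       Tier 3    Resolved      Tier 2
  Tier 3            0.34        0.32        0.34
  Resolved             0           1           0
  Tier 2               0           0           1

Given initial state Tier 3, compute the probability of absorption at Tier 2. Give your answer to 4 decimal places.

0.5152

Let h(s) be the probability of absorption at Tier 2 starting from transient state s. Then h(Tier 2) = 1 and h(Resolved) = 0. By first-step analysis:
h(Tier 3) = 0.34·h(Tier 3) + 0.32·0 + 0.34·1
Solving: h(Tier 3) = 0.5152.
Starting from Tier 3, the probability is 0.5152.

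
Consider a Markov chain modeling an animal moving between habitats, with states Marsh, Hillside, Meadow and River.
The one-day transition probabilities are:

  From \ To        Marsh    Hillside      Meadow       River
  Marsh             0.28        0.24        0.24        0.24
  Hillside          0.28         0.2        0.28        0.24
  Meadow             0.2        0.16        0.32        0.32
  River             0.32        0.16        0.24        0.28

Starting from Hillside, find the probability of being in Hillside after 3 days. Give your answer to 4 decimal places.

Propagate the distribution vector 3 days from Hillside.
After 0 days: (0.0000, 1.0000, 0.0000, 0.0000)
After 1 day: (0.2800, 0.2000, 0.2800, 0.2400)
After 2 days: (0.2672, 0.1904, 0.2704, 0.2720)
After 3 days: (0.2692, 0.1890, 0.2692, 0.2725)
P(in Hillside after 3 days) = 0.1890

0.1890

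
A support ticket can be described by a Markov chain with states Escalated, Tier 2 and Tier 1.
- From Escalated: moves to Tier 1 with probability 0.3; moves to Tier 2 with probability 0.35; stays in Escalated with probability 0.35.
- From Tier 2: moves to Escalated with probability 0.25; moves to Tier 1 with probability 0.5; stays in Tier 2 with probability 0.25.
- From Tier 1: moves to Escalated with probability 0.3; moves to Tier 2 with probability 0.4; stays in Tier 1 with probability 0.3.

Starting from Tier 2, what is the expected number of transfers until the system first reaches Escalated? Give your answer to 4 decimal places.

3.6923

Let t(s) be the expected number of transfers to first reach Escalated from state s, with t(Escalated) = 0. Conditioning on the first transfer:
t(Tier 2) = 1 + 0.25·t(Tier 2) + 0.5·t(Tier 1)
t(Tier 1) = 1 + 0.4·t(Tier 2) + 0.3·t(Tier 1)
Solving: t(Tier 2) = 3.6923, t(Tier 1) = 3.5385.
Expected transfers from Tier 2 to Escalated: 3.6923.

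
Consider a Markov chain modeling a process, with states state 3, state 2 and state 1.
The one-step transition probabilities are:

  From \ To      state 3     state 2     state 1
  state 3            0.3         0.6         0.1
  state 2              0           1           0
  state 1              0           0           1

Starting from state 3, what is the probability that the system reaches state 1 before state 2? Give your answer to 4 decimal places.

0.1429

Let h(s) be the probability of absorption at state 1 starting from transient state s. Then h(state 1) = 1 and h(state 2) = 0. By first-step analysis:
h(state 3) = 0.3·h(state 3) + 0.6·0 + 0.1·1
Solving: h(state 3) = 0.1429.
Starting from state 3, the probability is 0.1429.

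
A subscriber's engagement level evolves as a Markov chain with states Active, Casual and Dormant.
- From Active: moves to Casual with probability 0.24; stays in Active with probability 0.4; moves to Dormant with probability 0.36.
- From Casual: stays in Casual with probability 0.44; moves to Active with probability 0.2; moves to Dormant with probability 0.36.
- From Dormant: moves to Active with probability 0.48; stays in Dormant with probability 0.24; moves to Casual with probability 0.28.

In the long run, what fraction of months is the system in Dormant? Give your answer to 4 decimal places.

0.3214

Let the stationary distribution be π with π = πP and π_1 + π_2 + π_3 = 1.
π_1 = 0.4·π_1 + 0.2·π_2 + 0.48·π_3
π_2 = 0.24·π_1 + 0.44·π_2 + 0.28·π_3
Solving with the normalization constraint gives π = (0.3625, 0.3161, 0.3214).
So the stationary probability of Dormant is 0.3214.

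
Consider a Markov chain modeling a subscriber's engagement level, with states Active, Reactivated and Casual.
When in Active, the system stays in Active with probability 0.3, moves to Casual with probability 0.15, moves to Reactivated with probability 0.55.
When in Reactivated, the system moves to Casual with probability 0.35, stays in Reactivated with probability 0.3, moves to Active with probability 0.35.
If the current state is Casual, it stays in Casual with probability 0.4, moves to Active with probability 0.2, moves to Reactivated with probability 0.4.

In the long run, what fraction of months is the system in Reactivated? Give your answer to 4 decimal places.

0.4031

Let the stationary distribution be π with π = πP and π_1 + π_2 + π_3 = 1.
π_1 = 0.3·π_1 + 0.35·π_2 + 0.2·π_3
π_2 = 0.55·π_1 + 0.3·π_2 + 0.4·π_3
Solving with the normalization constraint gives π = (0.2894, 0.4031, 0.3075).
So the stationary probability of Reactivated is 0.4031.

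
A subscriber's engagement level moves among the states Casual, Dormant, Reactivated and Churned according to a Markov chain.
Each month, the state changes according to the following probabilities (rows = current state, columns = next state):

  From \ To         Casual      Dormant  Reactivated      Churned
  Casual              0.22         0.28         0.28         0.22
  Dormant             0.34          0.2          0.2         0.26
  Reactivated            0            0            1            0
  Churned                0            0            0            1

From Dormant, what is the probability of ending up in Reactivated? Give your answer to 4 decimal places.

Let h(s) be the probability of absorption at Reactivated starting from transient state s. Then h(Reactivated) = 1 and h(Churned) = 0. By first-step analysis:
h(Casual) = 0.22·h(Casual) + 0.28·h(Dormant) + 0.28·1 + 0.22·0
h(Dormant) = 0.34·h(Casual) + 0.2·h(Dormant) + 0.2·1 + 0.26·0
Solving: h(Casual) = 0.5295, h(Dormant) = 0.4750.
Starting from Dormant, the probability is 0.4750.

0.4750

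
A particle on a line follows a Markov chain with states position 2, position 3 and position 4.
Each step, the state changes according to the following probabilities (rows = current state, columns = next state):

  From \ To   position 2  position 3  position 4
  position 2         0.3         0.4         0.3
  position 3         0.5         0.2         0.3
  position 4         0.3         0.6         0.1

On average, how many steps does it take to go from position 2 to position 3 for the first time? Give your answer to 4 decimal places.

2.2222

Let t(s) be the expected number of steps to first reach position 3 from state s, with t(position 3) = 0. Conditioning on the first step:
t(position 2) = 1 + 0.3·t(position 2) + 0.3·t(position 4)
t(position 4) = 1 + 0.3·t(position 2) + 0.1·t(position 4)
Solving: t(position 2) = 2.2222, t(position 4) = 1.8519.
Expected steps from position 2 to position 3: 2.2222.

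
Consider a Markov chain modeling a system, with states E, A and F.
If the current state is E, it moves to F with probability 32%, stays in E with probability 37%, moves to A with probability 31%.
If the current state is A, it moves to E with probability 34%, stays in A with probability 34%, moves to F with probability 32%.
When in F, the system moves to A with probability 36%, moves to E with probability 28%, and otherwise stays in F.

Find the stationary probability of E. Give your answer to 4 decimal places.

0.3299

Let the stationary distribution be π with π = πP and π_1 + π_2 + π_3 = 1.
π_1 = 0.37·π_1 + 0.34·π_2 + 0.28·π_3
π_2 = 0.31·π_1 + 0.34·π_2 + 0.36·π_3
Solving with the normalization constraint gives π = (0.3299, 0.3368, 0.3333).
So the stationary probability of E is 0.3299.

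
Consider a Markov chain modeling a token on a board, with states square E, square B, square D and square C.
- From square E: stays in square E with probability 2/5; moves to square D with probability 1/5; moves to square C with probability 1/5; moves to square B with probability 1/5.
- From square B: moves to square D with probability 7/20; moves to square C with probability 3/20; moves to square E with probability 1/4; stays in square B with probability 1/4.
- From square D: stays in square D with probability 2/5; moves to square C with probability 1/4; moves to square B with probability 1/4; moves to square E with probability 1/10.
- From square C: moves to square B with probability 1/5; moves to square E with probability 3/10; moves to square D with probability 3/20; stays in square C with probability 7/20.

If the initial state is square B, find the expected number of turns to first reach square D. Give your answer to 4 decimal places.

Let t(s) be the expected number of turns to first reach square D from state s, with t(square D) = 0. Conditioning on the first turn:
t(square E) = 1 + 0.4·t(square E) + 0.2·t(square B) + 0.2·t(square C)
t(square B) = 1 + 0.25·t(square E) + 0.25·t(square B) + 0.15·t(square C)
t(square C) = 1 + 0.3·t(square E) + 0.2·t(square B) + 0.35·t(square C)
Solving: t(square E) = 4.5365, t(square B) = 3.8062, t(square C) = 4.8034.
Expected turns from square B to square D: 3.8062.

3.8062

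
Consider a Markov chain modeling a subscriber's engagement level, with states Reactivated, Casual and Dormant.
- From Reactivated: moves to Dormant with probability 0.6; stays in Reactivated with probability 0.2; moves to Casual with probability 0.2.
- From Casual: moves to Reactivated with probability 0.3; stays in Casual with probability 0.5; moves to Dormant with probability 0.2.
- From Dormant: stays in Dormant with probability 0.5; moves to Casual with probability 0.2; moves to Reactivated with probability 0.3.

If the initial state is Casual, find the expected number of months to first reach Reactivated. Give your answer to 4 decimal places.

Let t(s) be the expected number of months to first reach Reactivated from state s, with t(Reactivated) = 0. Conditioning on the first month:
t(Casual) = 1 + 0.5·t(Casual) + 0.2·t(Dormant)
t(Dormant) = 1 + 0.2·t(Casual) + 0.5·t(Dormant)
Solving: t(Casual) = 3.3333, t(Dormant) = 3.3333.
Expected months from Casual to Reactivated: 3.3333.

3.3333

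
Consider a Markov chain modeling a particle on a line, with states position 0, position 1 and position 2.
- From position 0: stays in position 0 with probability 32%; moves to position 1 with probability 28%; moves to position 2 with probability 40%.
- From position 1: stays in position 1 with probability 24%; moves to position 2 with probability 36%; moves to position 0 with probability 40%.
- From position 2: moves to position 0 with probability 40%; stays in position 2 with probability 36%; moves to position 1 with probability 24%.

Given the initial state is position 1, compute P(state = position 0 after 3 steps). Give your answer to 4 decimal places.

Propagate the distribution vector 3 steps from position 1.
After 0 steps: (0.0000, 1.0000, 0.0000)
After 1 step: (0.4000, 0.2400, 0.3600)
After 2 steps: (0.3680, 0.2560, 0.3760)
After 3 steps: (0.3706, 0.2547, 0.3747)
P(in position 0 after 3 steps) = 0.3706

0.3706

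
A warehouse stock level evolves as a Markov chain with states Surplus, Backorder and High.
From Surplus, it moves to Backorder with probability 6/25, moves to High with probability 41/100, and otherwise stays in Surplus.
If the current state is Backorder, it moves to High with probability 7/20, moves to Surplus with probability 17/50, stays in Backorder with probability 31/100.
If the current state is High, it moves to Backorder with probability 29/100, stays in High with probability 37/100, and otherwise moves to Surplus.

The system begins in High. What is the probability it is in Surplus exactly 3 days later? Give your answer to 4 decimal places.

0.3434

Propagate the distribution vector 3 days from High.
After 0 days: (0.0000, 0.0000, 1.0000)
After 1 day: (0.3400, 0.2900, 0.3700)
After 2 days: (0.3434, 0.2788, 0.3778)
After 3 days: (0.3434, 0.2784, 0.3782)
P(in Surplus after 3 days) = 0.3434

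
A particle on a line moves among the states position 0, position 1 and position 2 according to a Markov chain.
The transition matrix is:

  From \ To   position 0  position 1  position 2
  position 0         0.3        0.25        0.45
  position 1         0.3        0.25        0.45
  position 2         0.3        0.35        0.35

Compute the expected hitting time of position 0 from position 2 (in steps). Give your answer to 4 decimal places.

3.3333

Let t(s) be the expected number of steps to first reach position 0 from state s, with t(position 0) = 0. Conditioning on the first step:
t(position 1) = 1 + 0.25·t(position 1) + 0.45·t(position 2)
t(position 2) = 1 + 0.35·t(position 1) + 0.35·t(position 2)
Solving: t(position 1) = 3.3333, t(position 2) = 3.3333.
Expected steps from position 2 to position 0: 3.3333.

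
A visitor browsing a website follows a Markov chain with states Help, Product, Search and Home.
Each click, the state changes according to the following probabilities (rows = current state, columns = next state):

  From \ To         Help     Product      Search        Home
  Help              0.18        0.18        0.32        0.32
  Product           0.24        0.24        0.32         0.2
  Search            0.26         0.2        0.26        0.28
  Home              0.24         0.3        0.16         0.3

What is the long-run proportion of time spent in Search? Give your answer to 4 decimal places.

Let the stationary distribution be π with π = πP and π_1 + π_2 + π_3 + π_4 = 1.
π_1 = 0.18·π_1 + 0.24·π_2 + 0.26·π_3 + 0.24·π_4
π_2 = 0.18·π_1 + 0.24·π_2 + 0.2·π_3 + 0.3·π_4
π_3 = 0.32·π_1 + 0.32·π_2 + 0.26·π_3 + 0.16·π_4
Solving with the normalization constraint gives π = (0.2313, 0.2323, 0.2602, 0.2762).
So the stationary probability of Search is 0.2602.

0.2602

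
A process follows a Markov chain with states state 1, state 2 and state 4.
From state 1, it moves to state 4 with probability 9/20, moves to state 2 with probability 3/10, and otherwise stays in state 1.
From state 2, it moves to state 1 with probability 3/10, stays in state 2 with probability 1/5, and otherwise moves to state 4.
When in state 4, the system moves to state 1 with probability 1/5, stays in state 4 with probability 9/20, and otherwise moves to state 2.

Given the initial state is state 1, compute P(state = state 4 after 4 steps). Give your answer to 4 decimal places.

0.4647

Propagate the distribution vector 4 steps from state 1.
After 0 steps: (1.0000, 0.0000, 0.0000)
After 1 step: (0.2500, 0.3000, 0.4500)
After 2 steps: (0.2425, 0.2925, 0.4650)
After 3 steps: (0.2414, 0.2940, 0.4646)
After 4 steps: (0.2415, 0.2938, 0.4647)
P(in state 4 after 4 steps) = 0.4647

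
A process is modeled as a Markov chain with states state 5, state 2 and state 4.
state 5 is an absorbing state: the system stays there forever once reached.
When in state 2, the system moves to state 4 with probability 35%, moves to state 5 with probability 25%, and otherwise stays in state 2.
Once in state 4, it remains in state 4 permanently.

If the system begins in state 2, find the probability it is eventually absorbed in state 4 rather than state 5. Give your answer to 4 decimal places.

0.5833

Let h(s) be the probability of absorption at state 4 starting from transient state s. Then h(state 4) = 1 and h(state 5) = 0. By first-step analysis:
h(state 2) = 0.25·0 + 0.4·h(state 2) + 0.35·1
Solving: h(state 2) = 0.5833.
Starting from state 2, the probability is 0.5833.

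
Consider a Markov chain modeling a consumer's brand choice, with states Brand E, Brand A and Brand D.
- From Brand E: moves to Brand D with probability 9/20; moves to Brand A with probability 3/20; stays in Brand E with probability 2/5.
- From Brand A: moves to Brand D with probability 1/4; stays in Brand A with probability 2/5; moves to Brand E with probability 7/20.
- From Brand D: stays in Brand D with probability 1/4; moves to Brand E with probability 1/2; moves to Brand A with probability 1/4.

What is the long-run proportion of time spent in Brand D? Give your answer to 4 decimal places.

0.3342

Let the stationary distribution be π with π = πP and π_1 + π_2 + π_3 = 1.
π_1 = 0.4·π_1 + 0.35·π_2 + 0.5·π_3
π_2 = 0.15·π_1 + 0.4·π_2 + 0.25·π_3
Solving with the normalization constraint gives π = (0.4212, 0.2446, 0.3342).
So the stationary probability of Brand D is 0.3342.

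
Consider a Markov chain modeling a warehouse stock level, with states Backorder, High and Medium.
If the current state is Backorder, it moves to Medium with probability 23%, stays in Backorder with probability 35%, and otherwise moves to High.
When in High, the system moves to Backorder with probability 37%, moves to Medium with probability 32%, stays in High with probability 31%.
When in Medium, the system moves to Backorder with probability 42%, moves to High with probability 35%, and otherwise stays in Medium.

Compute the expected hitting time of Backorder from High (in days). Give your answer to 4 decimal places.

2.5996

Let t(s) be the expected number of days to first reach Backorder from state s, with t(Backorder) = 0. Conditioning on the first day:
t(High) = 1 + 0.31·t(High) + 0.32·t(Medium)
t(Medium) = 1 + 0.35·t(High) + 0.23·t(Medium)
Solving: t(High) = 2.5996, t(Medium) = 2.4803.
Expected days from High to Backorder: 2.5996.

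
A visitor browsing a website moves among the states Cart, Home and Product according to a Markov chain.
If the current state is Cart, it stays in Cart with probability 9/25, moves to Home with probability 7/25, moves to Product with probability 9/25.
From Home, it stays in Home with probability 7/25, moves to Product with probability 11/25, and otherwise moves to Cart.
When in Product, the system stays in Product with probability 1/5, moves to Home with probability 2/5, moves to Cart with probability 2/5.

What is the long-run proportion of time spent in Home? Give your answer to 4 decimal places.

0.3199

Let the stationary distribution be π with π = πP and π_1 + π_2 + π_3 = 1.
π_1 = 0.36·π_1 + 0.28·π_2 + 0.4·π_3
π_2 = 0.28·π_1 + 0.28·π_2 + 0.4·π_3
Solving with the normalization constraint gives π = (0.3477, 0.3199, 0.3324).
So the stationary probability of Home is 0.3199.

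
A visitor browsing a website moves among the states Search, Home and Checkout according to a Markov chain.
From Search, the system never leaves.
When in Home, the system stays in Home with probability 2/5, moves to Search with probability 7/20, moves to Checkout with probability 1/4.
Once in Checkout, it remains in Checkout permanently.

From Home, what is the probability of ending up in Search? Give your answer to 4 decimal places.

Let h(s) be the probability of absorption at Search starting from transient state s. Then h(Search) = 1 and h(Checkout) = 0. By first-step analysis:
h(Home) = 0.35·1 + 0.4·h(Home) + 0.25·0
Solving: h(Home) = 0.5833.
Starting from Home, the probability is 0.5833.

0.5833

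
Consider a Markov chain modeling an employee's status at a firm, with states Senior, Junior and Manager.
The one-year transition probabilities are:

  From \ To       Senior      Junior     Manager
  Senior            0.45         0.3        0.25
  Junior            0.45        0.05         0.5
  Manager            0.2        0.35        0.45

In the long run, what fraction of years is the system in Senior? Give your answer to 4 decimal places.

Let the stationary distribution be π with π = πP and π_1 + π_2 + π_3 = 1.
π_1 = 0.45·π_1 + 0.45·π_2 + 0.2·π_3
π_2 = 0.3·π_1 + 0.05·π_2 + 0.35·π_3
Solving with the normalization constraint gives π = (0.3519, 0.2557, 0.3924).
So the stationary probability of Senior is 0.3519.

0.3519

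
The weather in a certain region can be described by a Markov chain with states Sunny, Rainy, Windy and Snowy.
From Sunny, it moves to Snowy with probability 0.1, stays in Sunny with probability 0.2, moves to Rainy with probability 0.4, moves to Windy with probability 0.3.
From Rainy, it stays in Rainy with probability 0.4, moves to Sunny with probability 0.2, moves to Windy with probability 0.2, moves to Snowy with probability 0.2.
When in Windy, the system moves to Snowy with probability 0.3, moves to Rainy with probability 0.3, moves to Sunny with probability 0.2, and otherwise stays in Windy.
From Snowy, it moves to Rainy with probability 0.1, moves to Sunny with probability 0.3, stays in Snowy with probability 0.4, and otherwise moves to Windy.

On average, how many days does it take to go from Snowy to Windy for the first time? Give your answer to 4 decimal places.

Let t(s) be the expected number of days to first reach Windy from state s, with t(Windy) = 0. Conditioning on the first day:
t(Sunny) = 1 + 0.2·t(Sunny) + 0.4·t(Rainy) + 0.1·t(Snowy)
t(Rainy) = 1 + 0.2·t(Sunny) + 0.4·t(Rainy) + 0.2·t(Snowy)
t(Snowy) = 1 + 0.3·t(Sunny) + 0.1·t(Rainy) + 0.4·t(Snowy)
Solving: t(Sunny) = 4.0556, t(Rainy) = 4.5000, t(Snowy) = 4.4444.
Expected days from Snowy to Windy: 4.4444.

4.4444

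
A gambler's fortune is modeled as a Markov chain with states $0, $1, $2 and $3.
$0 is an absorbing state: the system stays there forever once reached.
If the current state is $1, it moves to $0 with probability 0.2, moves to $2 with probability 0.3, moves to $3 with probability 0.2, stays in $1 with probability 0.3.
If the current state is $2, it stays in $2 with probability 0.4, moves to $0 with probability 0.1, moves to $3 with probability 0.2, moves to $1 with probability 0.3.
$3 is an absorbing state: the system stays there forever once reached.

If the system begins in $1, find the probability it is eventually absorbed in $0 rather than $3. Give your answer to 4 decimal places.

Let h(s) be the probability of absorption at $0 starting from transient state s. Then h($0) = 1 and h($3) = 0. By first-step analysis:
h($1) = 0.2·1 + 0.3·h($1) + 0.3·h($2) + 0.2·0
h($2) = 0.1·1 + 0.3·h($1) + 0.4·h($2) + 0.2·0
Solving: h($1) = 0.4545, h($2) = 0.3939.
Starting from $1, the probability is 0.4545.

0.4545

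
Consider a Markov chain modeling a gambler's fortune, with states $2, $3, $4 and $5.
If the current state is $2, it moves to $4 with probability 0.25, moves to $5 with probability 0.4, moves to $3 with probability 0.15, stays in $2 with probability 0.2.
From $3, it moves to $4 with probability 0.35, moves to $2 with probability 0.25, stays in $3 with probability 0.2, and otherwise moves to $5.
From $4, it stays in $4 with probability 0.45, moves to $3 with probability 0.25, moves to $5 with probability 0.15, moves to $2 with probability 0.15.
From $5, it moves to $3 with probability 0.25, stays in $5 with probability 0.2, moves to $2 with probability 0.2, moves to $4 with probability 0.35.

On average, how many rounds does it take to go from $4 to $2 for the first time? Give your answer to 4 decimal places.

5.4845

Let t(s) be the expected number of rounds to first reach $2 from state s, with t($2) = 0. Conditioning on the first round:
t($3) = 1 + 0.2·t($3) + 0.35·t($4) + 0.2·t($5)
t($4) = 1 + 0.25·t($3) + 0.45·t($4) + 0.15·t($5)
t($5) = 1 + 0.25·t($3) + 0.35·t($4) + 0.2·t($5)
Solving: t($3) = 4.9485, t($4) = 5.4845, t($5) = 5.1959.
Expected rounds from $4 to $2: 5.4845.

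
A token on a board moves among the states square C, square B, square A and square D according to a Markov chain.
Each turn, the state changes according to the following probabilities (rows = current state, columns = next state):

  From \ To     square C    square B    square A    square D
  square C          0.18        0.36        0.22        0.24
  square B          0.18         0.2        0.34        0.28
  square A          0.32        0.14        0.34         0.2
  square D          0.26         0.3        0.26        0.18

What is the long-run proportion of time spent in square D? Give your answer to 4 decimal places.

0.2245

Let the stationary distribution be π with π = πP and π_1 + π_2 + π_3 + π_4 = 1.
π_1 = 0.18·π_1 + 0.18·π_2 + 0.32·π_3 + 0.26·π_4
π_2 = 0.36·π_1 + 0.2·π_2 + 0.14·π_3 + 0.3·π_4
π_3 = 0.22·π_1 + 0.34·π_2 + 0.34·π_3 + 0.26·π_4
Solving with the normalization constraint gives π = (0.2390, 0.2431, 0.2934, 0.2245).
So the stationary probability of square D is 0.2245.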